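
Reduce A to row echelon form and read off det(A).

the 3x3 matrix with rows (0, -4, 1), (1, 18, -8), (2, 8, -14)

det(A) = -20

Forward elimination:
R1 <-> R2   (pivot in column 1 was zero)
[ 1  18   -8 ]
[ 0  -4    1 ]
[ 2   8  -14 ]
R3 <- R3 - (2)*R1:  [   0  -28    2 ]
R3 <- R3 - (7)*R2:  [  0   0  -5 ]
Upper-triangular form:
[ 1  18  -8 ]
[ 0  -4   1 ]
[ 0   0  -5 ]
det(A) = (-1)^1 * (1) * (-4) * (-5) = -20  (1 row swap -> sign -1)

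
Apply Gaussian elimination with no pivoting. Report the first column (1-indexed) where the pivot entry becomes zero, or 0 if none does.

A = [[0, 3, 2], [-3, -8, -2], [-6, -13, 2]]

Naive forward elimination:
Pivot entry (1,1) is zero but row 2 has -3 in column 1 -> naive elimination stops; a row interchange (e.g. R1 <-> R2) would be required here.

first zero-pivot column = 1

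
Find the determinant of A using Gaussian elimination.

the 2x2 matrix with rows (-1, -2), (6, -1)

Forward elimination:
R2 <- R2 - (-6)*R1:  [   0  -13 ]
Upper-triangular form:
[ -1   -2 ]
[  0  -13 ]
det(A) = (-1)^0 * (-1) * (-13) = 13  (0 row swaps -> sign +1)

det(A) = 13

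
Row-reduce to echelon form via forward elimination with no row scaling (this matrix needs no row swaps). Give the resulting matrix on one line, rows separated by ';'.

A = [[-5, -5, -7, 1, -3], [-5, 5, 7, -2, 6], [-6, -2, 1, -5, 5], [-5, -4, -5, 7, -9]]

Forward elimination:
R2 <- R2 - (1)*R1:  [  0  10  14  -3   9 ]
R3 <- R3 - (6/5)*R1:  [     0      4   47/5  -31/5   43/5 ]
R4 <- R4 - (1)*R1:  [  0   1   2   6  -6 ]
R3 <- R3 - (2/5)*R2:  [    0     0  19/5    -5     5 ]
R4 <- R4 - (1/10)*R2:  [      0       0     3/5   63/10  -69/10 ]
R4 <- R4 - (3/19)*R3:  [         0          0          0   1347/190  -1461/190 ]
Row echelon form:
[ -5  -5    -7         1         -3 ]
[  0  10    14        -3          9 ]
[  0   0  19/5        -5          5 ]
[  0   0     0  1347/190  -1461/190 ]

REF = [-5 -5 -7 1 -3; 0 10 14 -3 9; 0 0 19/5 -5 5; 0 0 0 1347/190 -1461/190]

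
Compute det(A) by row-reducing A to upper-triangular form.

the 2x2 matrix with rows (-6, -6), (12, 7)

det(A) = 30

Forward elimination:
R2 <- R2 - (-2)*R1:  [  0  -5 ]
Upper-triangular form:
[ -6  -6 ]
[  0  -5 ]
det(A) = (-1)^0 * (-6) * (-5) = 30  (0 row swaps -> sign +1)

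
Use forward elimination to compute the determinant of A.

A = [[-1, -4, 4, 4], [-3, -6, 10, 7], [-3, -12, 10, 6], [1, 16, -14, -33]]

det(A) = -12

Forward elimination:
R2 <- R2 - (3)*R1:  [  0   6  -2  -5 ]
R3 <- R3 - (3)*R1:  [  0   0  -2  -6 ]
R4 <- R4 - (-1)*R1:  [   0   12  -10  -29 ]
R4 <- R4 - (2)*R2:  [   0    0   -6  -19 ]
R4 <- R4 - (3)*R3:  [  0   0   0  -1 ]
Upper-triangular form:
[ -1  -4   4   4 ]
[  0   6  -2  -5 ]
[  0   0  -2  -6 ]
[  0   0   0  -1 ]
det(A) = (-1)^0 * (-1) * (6) * (-2) * (-1) = -12  (0 row swaps -> sign +1)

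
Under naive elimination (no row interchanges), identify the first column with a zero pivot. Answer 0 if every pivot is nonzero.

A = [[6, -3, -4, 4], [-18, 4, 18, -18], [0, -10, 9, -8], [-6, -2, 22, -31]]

first zero-pivot column = 0

Naive forward elimination:
R2 <- R2 - (-3)*R1:  [  0  -5   6  -6 ]
R4 <- R4 - (-1)*R1:  [   0   -5   18  -27 ]
R3 <- R3 - (2)*R2:  [  0   0  -3   4 ]
R4 <- R4 - (1)*R2:  [   0    0   12  -21 ]
R4 <- R4 - (-4)*R3:  [  0   0   0  -5 ]
All pivots nonzero; naive elimination completes without hitting a zero pivot.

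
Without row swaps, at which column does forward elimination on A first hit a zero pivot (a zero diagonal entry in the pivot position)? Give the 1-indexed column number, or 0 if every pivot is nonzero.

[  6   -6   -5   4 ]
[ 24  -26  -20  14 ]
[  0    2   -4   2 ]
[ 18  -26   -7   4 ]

Naive forward elimination:
R2 <- R2 - (4)*R1:  [  0  -2   0  -2 ]
R4 <- R4 - (3)*R1:  [  0  -8   8  -8 ]
R3 <- R3 - (-1)*R2:  [  0   0  -4   0 ]
R4 <- R4 - (4)*R2:  [ 0  0  8  0 ]
R4 <- R4 - (-2)*R3:  [ 0  0  0  0 ]
Matrix at this point:
[ 6  -6  -5   4 ]
[ 0  -2   0  -2 ]
[ 0   0  -4   0 ]
[ 0   0   0   0 ]
Pivot entry (4,4) in the last row is zero and there are no rows below to swap with -> zero pivot in column 4 (A is singular).

first zero-pivot column = 4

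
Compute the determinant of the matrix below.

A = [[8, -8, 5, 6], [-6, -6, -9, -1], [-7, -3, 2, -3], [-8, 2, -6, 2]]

det(A) = -6554

Forward elimination:
R2 <- R2 - (-3/4)*R1:  [     0    -12  -21/4    7/2 ]
R3 <- R3 - (-7/8)*R1:  [    0   -10  51/8   9/4 ]
R4 <- R4 - (-1)*R1:  [  0  -6  -1   8 ]
R3 <- R3 - (5/6)*R2:  [    0     0  43/4  -2/3 ]
R4 <- R4 - (1/2)*R2:  [    0     0  13/8  25/4 ]
R4 <- R4 - (13/86)*R3:  [        0         0         0  3277/516 ]
Upper-triangular form:
[ 8   -8      5         6 ]
[ 0  -12  -21/4       7/2 ]
[ 0    0   43/4      -2/3 ]
[ 0    0      0  3277/516 ]
det(A) = (-1)^0 * (8) * (-12) * (43/4) * (3277/516) = -6554  (0 row swaps -> sign +1)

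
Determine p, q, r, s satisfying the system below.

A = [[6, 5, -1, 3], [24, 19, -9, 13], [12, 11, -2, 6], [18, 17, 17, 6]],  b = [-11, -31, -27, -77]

Forward elimination on [A|b]:
R2 <- R2 - (4)*R1:  [  0  -1  -5   1  13 ]
R3 <- R3 - (2)*R1:  [  0   1   0   0  -5 ]
R4 <- R4 - (3)*R1:  [   0    2   20   -3  -44 ]
R3 <- R3 - (-1)*R2:  [  0   0  -5   1   8 ]
R4 <- R4 - (-2)*R2:  [   0    0   10   -1  -18 ]
R4 <- R4 - (-2)*R3:  [  0   0   0   1  -2 ]
Row echelon form:
[ 6   5  -1  3  |  -11 ]
[ 0  -1  -5  1  |   13 ]
[ 0   0  -5  1  |    8 ]
[ 0   0   0  1  |   -2 ]
Back-substitution:
s = (-2) / 1 = -2
r = (8 - (1)*(-2)) / -5 = -2
q = (13 - (-5)*(-2) - (1)*(-2)) / -1 = -5
p = (-11 - (5)*(-5) - (-1)*(-2) - (3)*(-2)) / 6 = 3

(3, -5, -2, -2)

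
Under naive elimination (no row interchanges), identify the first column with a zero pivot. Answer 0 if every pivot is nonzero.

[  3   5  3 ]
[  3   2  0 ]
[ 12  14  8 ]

first zero-pivot column = 0

Naive forward elimination:
R2 <- R2 - (1)*R1:  [  0  -3  -3 ]
R3 <- R3 - (4)*R1:  [  0  -6  -4 ]
R3 <- R3 - (2)*R2:  [ 0  0  2 ]
All pivots nonzero; naive elimination completes without hitting a zero pivot.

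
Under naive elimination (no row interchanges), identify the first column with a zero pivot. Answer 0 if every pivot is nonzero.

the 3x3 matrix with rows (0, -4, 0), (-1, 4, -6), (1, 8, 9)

Naive forward elimination:
Pivot entry (1,1) is zero but row 2 has -1 in column 1 -> naive elimination stops; a row interchange (e.g. R1 <-> R2) would be required here.

first zero-pivot column = 1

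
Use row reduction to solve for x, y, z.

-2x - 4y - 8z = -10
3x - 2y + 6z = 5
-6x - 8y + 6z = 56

Forward elimination on [A|b]:
R2 <- R2 - (-3/2)*R1:  [   0   -8   -6  -10 ]
R3 <- R3 - (3)*R1:  [  0   4  30  86 ]
R3 <- R3 - (-1/2)*R2:  [  0   0  27  81 ]
Row echelon form:
[ -2  -4  -8  |  -10 ]
[  0  -8  -6  |  -10 ]
[  0   0  27  |   81 ]
Back-substitution:
z = (81) / 27 = 3
y = (-10 - (-6)*(3)) / -8 = -1
x = (-10 - (-4)*(-1) - (-8)*(3)) / -2 = -5

(-5, -1, 3)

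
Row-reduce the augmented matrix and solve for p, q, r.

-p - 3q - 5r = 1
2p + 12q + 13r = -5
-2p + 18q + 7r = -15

Forward elimination on [A|b]:
R2 <- R2 - (-2)*R1:  [  0   6   3  -3 ]
R3 <- R3 - (2)*R1:  [   0   24   17  -17 ]
R3 <- R3 - (4)*R2:  [  0   0   5  -5 ]
Row echelon form:
[ -1  -3  -5  |   1 ]
[  0   6   3  |  -3 ]
[  0   0   5  |  -5 ]
Back-substitution:
r = (-5) / 5 = -1
q = (-3 - (3)*(-1)) / 6 = 0
p = (1 - (-3)*(0) - (-5)*(-1)) / -1 = 4

(4, 0, -1)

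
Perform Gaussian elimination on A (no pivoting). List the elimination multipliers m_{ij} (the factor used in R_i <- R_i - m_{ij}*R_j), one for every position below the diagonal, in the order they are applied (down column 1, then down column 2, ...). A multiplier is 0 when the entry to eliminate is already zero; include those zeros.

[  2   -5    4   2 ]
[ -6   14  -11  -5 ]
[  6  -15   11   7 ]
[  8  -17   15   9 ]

multipliers: -3, 3, 4, 0, -3, -2

Forward elimination:
R2 <- R2 - (-3)*R1:  [  0  -1   1   1 ]
R3 <- R3 - (3)*R1:  [  0   0  -1   1 ]
R4 <- R4 - (4)*R1:  [  0   3  -1   1 ]
R3: entry in column 2 is already 0 -> m_{32} = 0 (no row operation needed)
R4 <- R4 - (-3)*R2:  [ 0  0  2  4 ]
R4 <- R4 - (-2)*R3:  [ 0  0  0  6 ]
Multipliers (in order of application): m_{21} = -3, m_{31} = 3, m_{41} = 4, m_{32} = 0, m_{42} = -3, m_{43} = -2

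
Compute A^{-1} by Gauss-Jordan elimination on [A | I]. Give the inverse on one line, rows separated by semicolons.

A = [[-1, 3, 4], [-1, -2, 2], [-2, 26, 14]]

inverse = [8 -31/5 -7/5; -1 3/5 1/5; 3 -2 -1/2]

Gauss-Jordan on [A | I]:
R1 <- (1/-1)*R1:  [  1  -3  -4  |  -1   0   0 ]
R2 <- R2 - (-1)*R1:  [  0  -5  -2  |  -1   1   0 ]
R3 <- R3 - (-2)*R1:  [  0  20   6  |  -2   0   1 ]
R2 <- (1/-5)*R2:  [    0     1   2/5  |   1/5  -1/5     0 ]
R1 <- R1 - (-3)*R2:  [     1      0  -14/5  |   -2/5   -3/5      0 ]
R3 <- R3 - (20)*R2:  [  0   0  -2  |  -6   4   1 ]
R3 <- (1/-2)*R3:  [    0     0     1  |     3    -2  -1/2 ]
R1 <- R1 - (-14/5)*R3:  [     1      0      0  |      8  -31/5   -7/5 ]
R2 <- R2 - (2/5)*R3:  [   0    1    0  |   -1  3/5  1/5 ]
Right block of [I | A^{-1}] is the inverse:
[  8  -31/5  -7/5 ]
[ -1    3/5   1/5 ]
[  3     -2  -1/2 ]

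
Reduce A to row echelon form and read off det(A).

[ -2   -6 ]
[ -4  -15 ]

det(A) = 6

Forward elimination:
R2 <- R2 - (2)*R1:  [  0  -3 ]
Upper-triangular form:
[ -2  -6 ]
[  0  -3 ]
det(A) = (-1)^0 * (-2) * (-3) = 6  (0 row swaps -> sign +1)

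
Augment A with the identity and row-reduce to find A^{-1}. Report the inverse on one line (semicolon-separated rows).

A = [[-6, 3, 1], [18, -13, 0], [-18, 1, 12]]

inverse = [-13/6 -35/72 13/72; -3 -3/4 1/4; -3 -2/3 1/3]

Gauss-Jordan on [A | I]:
R1 <- (1/-6)*R1:  [    1  -1/2  -1/6  |  -1/6     0     0 ]
R2 <- R2 - (18)*R1:  [  0  -4   3  |   3   1   0 ]
R3 <- R3 - (-18)*R1:  [  0  -8   9  |  -3   0   1 ]
R2 <- (1/-4)*R2:  [    0     1  -3/4  |  -3/4  -1/4     0 ]
R1 <- R1 - (-1/2)*R2:  [      1       0  -13/24  |  -13/24    -1/8       0 ]
R3 <- R3 - (-8)*R2:  [  0   0   3  |  -9  -2   1 ]
R3 <- (1/3)*R3:  [    0     0     1  |    -3  -2/3   1/3 ]
R1 <- R1 - (-13/24)*R3:  [      1       0       0  |   -13/6  -35/72   13/72 ]
R2 <- R2 - (-3/4)*R3:  [    0     1     0  |    -3  -3/4   1/4 ]
Right block of [I | A^{-1}] is the inverse:
[ -13/6  -35/72  13/72 ]
[    -3    -3/4    1/4 ]
[    -3    -2/3    1/3 ]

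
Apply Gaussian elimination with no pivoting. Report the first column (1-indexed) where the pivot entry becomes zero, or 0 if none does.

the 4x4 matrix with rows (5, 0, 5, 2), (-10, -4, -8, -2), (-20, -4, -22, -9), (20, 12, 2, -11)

Naive forward elimination:
R2 <- R2 - (-2)*R1:  [  0  -4   2   2 ]
R3 <- R3 - (-4)*R1:  [  0  -4  -2  -1 ]
R4 <- R4 - (4)*R1:  [   0   12  -18  -19 ]
R3 <- R3 - (1)*R2:  [  0   0  -4  -3 ]
R4 <- R4 - (-3)*R2:  [   0    0  -12  -13 ]
R4 <- R4 - (3)*R3:  [  0   0   0  -4 ]
All pivots nonzero; naive elimination completes without hitting a zero pivot.

first zero-pivot column = 0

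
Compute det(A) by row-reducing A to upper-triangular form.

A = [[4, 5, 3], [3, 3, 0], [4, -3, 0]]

det(A) = -63

Forward elimination:
R2 <- R2 - (3/4)*R1:  [    0  -3/4  -9/4 ]
R3 <- R3 - (1)*R1:  [  0  -8  -3 ]
R3 <- R3 - (32/3)*R2:  [  0   0  21 ]
Upper-triangular form:
[ 4     5     3 ]
[ 0  -3/4  -9/4 ]
[ 0     0    21 ]
det(A) = (-1)^0 * (4) * (-3/4) * (21) = -63  (0 row swaps -> sign +1)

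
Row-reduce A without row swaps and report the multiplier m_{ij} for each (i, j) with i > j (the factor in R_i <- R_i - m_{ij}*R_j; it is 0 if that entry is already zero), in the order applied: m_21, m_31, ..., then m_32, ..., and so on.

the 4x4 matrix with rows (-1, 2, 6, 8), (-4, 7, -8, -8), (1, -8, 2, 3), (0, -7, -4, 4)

multipliers: 4, -1, 0, 6, 7, 11/10

Forward elimination:
R2 <- R2 - (4)*R1:  [   0   -1  -32  -40 ]
R3 <- R3 - (-1)*R1:  [  0  -6   8  11 ]
R4: entry in column 1 is already 0 -> m_{41} = 0 (no row operation needed)
R3 <- R3 - (6)*R2:  [   0    0  200  251 ]
R4 <- R4 - (7)*R2:  [   0    0  220  284 ]
R4 <- R4 - (11/10)*R3:  [     0      0      0  79/10 ]
Multipliers (in order of application): m_{21} = 4, m_{31} = -1, m_{41} = 0, m_{32} = 6, m_{42} = 7, m_{43} = 11/10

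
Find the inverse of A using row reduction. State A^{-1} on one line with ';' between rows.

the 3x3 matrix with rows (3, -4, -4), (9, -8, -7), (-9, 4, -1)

inverse = [-1 5/9 1/9; -2 13/12 5/12; 1 -2/3 -1/3]

Gauss-Jordan on [A | I]:
R1 <- (1/3)*R1:  [    1  -4/3  -4/3  |   1/3     0     0 ]
R2 <- R2 - (9)*R1:  [  0   4   5  |  -3   1   0 ]
R3 <- R3 - (-9)*R1:  [   0   -8  -13  |    3    0    1 ]
R2 <- (1/4)*R2:  [    0     1   5/4  |  -3/4   1/4     0 ]
R1 <- R1 - (-4/3)*R2:  [    1     0   1/3  |  -2/3   1/3     0 ]
R3 <- R3 - (-8)*R2:  [  0   0  -3  |  -3   2   1 ]
R3 <- (1/-3)*R3:  [    0     0     1  |     1  -2/3  -1/3 ]
R1 <- R1 - (1/3)*R3:  [   1    0    0  |   -1  5/9  1/9 ]
R2 <- R2 - (5/4)*R3:  [     0      1      0  |     -2  13/12   5/12 ]
Right block of [I | A^{-1}] is the inverse:
[ -1    5/9   1/9 ]
[ -2  13/12  5/12 ]
[  1   -2/3  -1/3 ]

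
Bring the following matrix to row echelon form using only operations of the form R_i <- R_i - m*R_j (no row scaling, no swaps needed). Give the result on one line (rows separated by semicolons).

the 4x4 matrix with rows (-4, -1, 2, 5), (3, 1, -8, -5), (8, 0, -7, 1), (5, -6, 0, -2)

Forward elimination:
R2 <- R2 - (-3/4)*R1:  [     0    1/4  -13/2   -5/4 ]
R3 <- R3 - (-2)*R1:  [  0  -2  -3  11 ]
R4 <- R4 - (-5/4)*R1:  [     0  -29/4    5/2   17/4 ]
R3 <- R3 - (-8)*R2:  [   0    0  -55    1 ]
R4 <- R4 - (-29)*R2:  [    0     0  -186   -32 ]
R4 <- R4 - (186/55)*R3:  [        0         0         0  -1946/55 ]
Row echelon form:
[ -4   -1      2         5 ]
[  0  1/4  -13/2      -5/4 ]
[  0    0    -55         1 ]
[  0    0      0  -1946/55 ]

REF = [-4 -1 2 5; 0 1/4 -13/2 -5/4; 0 0 -55 1; 0 0 0 -1946/55]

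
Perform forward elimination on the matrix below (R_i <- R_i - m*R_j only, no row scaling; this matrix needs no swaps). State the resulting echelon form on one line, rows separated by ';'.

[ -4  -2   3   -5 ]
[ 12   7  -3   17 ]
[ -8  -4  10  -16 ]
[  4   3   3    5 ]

Forward elimination:
R2 <- R2 - (-3)*R1:  [ 0  1  6  2 ]
R3 <- R3 - (2)*R1:  [  0   0   4  -6 ]
R4 <- R4 - (-1)*R1:  [ 0  1  6  0 ]
R4 <- R4 - (1)*R2:  [  0   0   0  -2 ]
Row echelon form:
[ -4  -2  3  -5 ]
[  0   1  6   2 ]
[  0   0  4  -6 ]
[  0   0  0  -2 ]

REF = [-4 -2 3 -5; 0 1 6 2; 0 0 4 -6; 0 0 0 -2]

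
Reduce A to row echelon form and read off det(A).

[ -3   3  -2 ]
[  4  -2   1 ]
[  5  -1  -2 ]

det(A) = 12

Forward elimination:
R2 <- R2 - (-4/3)*R1:  [    0     2  -5/3 ]
R3 <- R3 - (-5/3)*R1:  [     0      4  -16/3 ]
R3 <- R3 - (2)*R2:  [  0   0  -2 ]
Upper-triangular form:
[ -3  3    -2 ]
[  0  2  -5/3 ]
[  0  0    -2 ]
det(A) = (-1)^0 * (-3) * (2) * (-2) = 12  (0 row swaps -> sign +1)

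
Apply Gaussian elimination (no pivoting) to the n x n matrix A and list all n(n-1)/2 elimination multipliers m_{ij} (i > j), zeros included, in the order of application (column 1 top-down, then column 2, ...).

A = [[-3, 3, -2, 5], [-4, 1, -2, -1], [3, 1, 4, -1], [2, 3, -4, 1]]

multipliers: 4/3, -1, -2/3, -4/3, -5/3, -19/13

Forward elimination:
R2 <- R2 - (4/3)*R1:  [     0     -3    2/3  -23/3 ]
R3 <- R3 - (-1)*R1:  [ 0  4  2  4 ]
R4 <- R4 - (-2/3)*R1:  [     0      5  -16/3   13/3 ]
R3 <- R3 - (-4/3)*R2:  [     0      0   26/9  -56/9 ]
R4 <- R4 - (-5/3)*R2:  [     0      0  -38/9  -76/9 ]
R4 <- R4 - (-19/13)*R3:  [       0        0        0  -228/13 ]
Multipliers (in order of application): m_{21} = 4/3, m_{31} = -1, m_{41} = -2/3, m_{32} = -4/3, m_{42} = -5/3, m_{43} = -19/13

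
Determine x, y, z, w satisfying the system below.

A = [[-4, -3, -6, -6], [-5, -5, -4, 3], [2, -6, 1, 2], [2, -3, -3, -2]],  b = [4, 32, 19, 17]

Forward elimination on [A|b]:
R2 <- R2 - (5/4)*R1:  [    0  -5/4   7/2  21/2    27 ]
R3 <- R3 - (-1/2)*R1:  [     0  -15/2     -2     -1     21 ]
R4 <- R4 - (-1/2)*R1:  [    0  -9/2    -6    -5    19 ]
R3 <- R3 - (6)*R2:  [    0     0   -23   -64  -141 ]
R4 <- R4 - (18/5)*R2:  [      0       0   -93/5  -214/5  -391/5 ]
R4 <- R4 - (93/115)*R3:  [      0       0       0  206/23  824/23 ]
Row echelon form:
[ -4    -3   -6      -6  |       4 ]
[  0  -5/4  7/2    21/2  |      27 ]
[  0     0  -23     -64  |    -141 ]
[  0     0    0  206/23  |  824/23 ]
Back-substitution:
w = (824/23) / (206/23) = 4
z = (-141 - (-64)*(4)) / -23 = -5
y = (27 - (7/2)*(-5) - (21/2)*(4)) / (-5/4) = -2
x = (4 - (-3)*(-2) - (-6)*(-5) - (-6)*(4)) / -4 = 2

(2, -2, -5, 4)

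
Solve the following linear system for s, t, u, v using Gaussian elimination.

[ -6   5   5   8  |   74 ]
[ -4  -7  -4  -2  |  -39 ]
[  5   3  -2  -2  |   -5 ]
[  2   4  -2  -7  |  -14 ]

(-2, 5, 1, 4)

Forward elimination on [A|b]:
R2 <- R2 - (2/3)*R1:  [      0   -31/3   -22/3   -22/3  -265/3 ]
R3 <- R3 - (-5/6)*R1:  [     0   43/6   13/6   14/3  170/3 ]
R4 <- R4 - (-1/3)*R1:  [     0   17/3   -1/3  -13/3   32/3 ]
R3 <- R3 - (-43/62)*R2:  [       0        0  -181/62   -13/31  -285/62 ]
R4 <- R4 - (-17/31)*R2:  [        0         0   -135/31   -259/31  -1171/31 ]
R4 <- R4 - (270/181)*R3:  [         0          0          0  -1399/181  -5596/181 ]
Row echelon form:
[ -6      5        5          8  |         74 ]
[  0  -31/3    -22/3      -22/3  |     -265/3 ]
[  0      0  -181/62     -13/31  |    -285/62 ]
[  0      0        0  -1399/181  |  -5596/181 ]
Back-substitution:
v = (-5596/181) / (-1399/181) = 4
u = (-285/62 - (-13/31)*(4)) / (-181/62) = 1
t = (-265/3 - (-22/3)*(1) - (-22/3)*(4)) / (-31/3) = 5
s = (74 - (5)*(5) - (5)*(1) - (8)*(4)) / -6 = -2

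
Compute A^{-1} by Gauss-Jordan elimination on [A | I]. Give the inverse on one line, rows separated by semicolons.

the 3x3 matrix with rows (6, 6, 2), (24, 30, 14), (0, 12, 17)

inverse = [19/10 -13/30 2/15; -34/15 17/30 -1/5; 8/5 -2/5 1/5]

Gauss-Jordan on [A | I]:
R1 <- (1/6)*R1:  [   1    1  1/3  |  1/6    0    0 ]
R2 <- R2 - (24)*R1:  [  0   6   6  |  -4   1   0 ]
R2 <- (1/6)*R2:  [    0     1     1  |  -2/3   1/6     0 ]
R1 <- R1 - (1)*R2:  [    1     0  -2/3  |   5/6  -1/6     0 ]
R3 <- R3 - (12)*R2:  [  0   0   5  |   8  -2   1 ]
R3 <- (1/5)*R3:  [    0     0     1  |   8/5  -2/5   1/5 ]
R1 <- R1 - (-2/3)*R3:  [      1       0       0  |   19/10  -13/30    2/15 ]
R2 <- R2 - (1)*R3:  [      0       1       0  |  -34/15   17/30    -1/5 ]
Right block of [I | A^{-1}] is the inverse:
[  19/10  -13/30  2/15 ]
[ -34/15   17/30  -1/5 ]
[    8/5    -2/5   1/5 ]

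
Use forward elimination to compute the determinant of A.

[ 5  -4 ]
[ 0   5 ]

Forward elimination:
Upper-triangular form:
[ 5  -4 ]
[ 0   5 ]
det(A) = (-1)^0 * (5) * (5) = 25  (0 row swaps -> sign +1)

det(A) = 25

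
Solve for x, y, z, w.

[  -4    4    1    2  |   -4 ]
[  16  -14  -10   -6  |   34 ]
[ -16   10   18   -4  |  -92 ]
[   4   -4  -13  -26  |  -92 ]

(1, -2, -2, 5)

Forward elimination on [A|b]:
R2 <- R2 - (-4)*R1:  [  0   2  -6   2  18 ]
R3 <- R3 - (4)*R1:  [   0   -6   14  -12  -76 ]
R4 <- R4 - (-1)*R1:  [   0    0  -12  -24  -96 ]
R3 <- R3 - (-3)*R2:  [   0    0   -4   -6  -22 ]
R4 <- R4 - (3)*R3:  [   0    0    0   -6  -30 ]
Row echelon form:
[ -4  4   1   2  |   -4 ]
[  0  2  -6   2  |   18 ]
[  0  0  -4  -6  |  -22 ]
[  0  0   0  -6  |  -30 ]
Back-substitution:
w = (-30) / -6 = 5
z = (-22 - (-6)*(5)) / -4 = -2
y = (18 - (-6)*(-2) - (2)*(5)) / 2 = -2
x = (-4 - (4)*(-2) - (1)*(-2) - (2)*(5)) / -4 = 1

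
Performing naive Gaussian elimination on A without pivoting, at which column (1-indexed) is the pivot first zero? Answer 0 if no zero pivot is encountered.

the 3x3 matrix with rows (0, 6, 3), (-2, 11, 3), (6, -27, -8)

first zero-pivot column = 1

Naive forward elimination:
Pivot entry (1,1) is zero but row 2 has -2 in column 1 -> naive elimination stops; a row interchange (e.g. R1 <-> R2) would be required here.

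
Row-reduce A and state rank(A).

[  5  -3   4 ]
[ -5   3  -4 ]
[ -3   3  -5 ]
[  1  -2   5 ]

Row reduction:
R2 <- R2 - (-1)*R1:  [ 0  0  0 ]
R3 <- R3 - (-3/5)*R1:  [     0    6/5  -13/5 ]
R4 <- R4 - (1/5)*R1:  [    0  -7/5  21/5 ]
R2 <-> R3   (pivot in column 2 was zero)
[ 5    -3      4 ]
[ 0   6/5  -13/5 ]
[ 0     0      0 ]
[ 0  -7/5   21/5 ]
R4 <- R4 - (-7/6)*R2:  [   0    0  7/6 ]
R3 <-> R4   (pivot in column 3 was zero)
[ 5   -3      4 ]
[ 0  6/5  -13/5 ]
[ 0    0    7/6 ]
[ 0    0      0 ]
Row echelon form:
[ 5   -3      4 ]
[ 0  6/5  -13/5 ]
[ 0    0    7/6 ]
[ 0    0      0 ]
Nonzero rows / pivot columns: 3

rank(A) = 3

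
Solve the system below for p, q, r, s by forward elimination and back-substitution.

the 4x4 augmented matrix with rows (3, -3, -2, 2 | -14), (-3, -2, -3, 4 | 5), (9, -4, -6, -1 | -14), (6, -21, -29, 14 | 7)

(-4, 0, -3, -4)

Forward elimination on [A|b]:
R2 <- R2 - (-1)*R1:  [  0  -5  -5   6  -9 ]
R3 <- R3 - (3)*R1:  [  0   5   0  -7  28 ]
R4 <- R4 - (2)*R1:  [   0  -15  -25   10   35 ]
R3 <- R3 - (-1)*R2:  [  0   0  -5  -1  19 ]
R4 <- R4 - (3)*R2:  [   0    0  -10   -8   62 ]
R4 <- R4 - (2)*R3:  [  0   0   0  -6  24 ]
Row echelon form:
[ 3  -3  -2   2  |  -14 ]
[ 0  -5  -5   6  |   -9 ]
[ 0   0  -5  -1  |   19 ]
[ 0   0   0  -6  |   24 ]
Back-substitution:
s = (24) / -6 = -4
r = (19 - (-1)*(-4)) / -5 = -3
q = (-9 - (-5)*(-3) - (6)*(-4)) / -5 = 0
p = (-14 - (-3)*(0) - (-2)*(-3) - (2)*(-4)) / 3 = -4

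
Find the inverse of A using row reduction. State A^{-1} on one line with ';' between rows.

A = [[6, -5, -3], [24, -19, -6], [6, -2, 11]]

Gauss-Jordan on [A | I]:
R1 <- (1/6)*R1:  [    1  -5/6  -1/2  |   1/6     0     0 ]
R2 <- R2 - (24)*R1:  [  0   1   6  |  -4   1   0 ]
R3 <- R3 - (6)*R1:  [  0   3  14  |  -1   0   1 ]
R1 <- R1 - (-5/6)*R2:  [     1      0    9/2  |  -19/6    5/6      0 ]
R3 <- R3 - (3)*R2:  [  0   0  -4  |  11  -3   1 ]
R3 <- (1/-4)*R3:  [     0      0      1  |  -11/4    3/4   -1/4 ]
R1 <- R1 - (9/2)*R3:  [      1       0       0  |  221/24  -61/24     9/8 ]
R2 <- R2 - (6)*R3:  [    0     1     0  |  25/2  -7/2   3/2 ]
Right block of [I | A^{-1}] is the inverse:
[ 221/24  -61/24   9/8 ]
[   25/2    -7/2   3/2 ]
[  -11/4     3/4  -1/4 ]

inverse = [221/24 -61/24 9/8; 25/2 -7/2 3/2; -11/4 3/4 -1/4]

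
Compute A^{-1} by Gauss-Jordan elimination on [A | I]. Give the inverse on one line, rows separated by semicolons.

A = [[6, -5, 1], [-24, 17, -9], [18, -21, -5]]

Gauss-Jordan on [A | I]:
R1 <- (1/6)*R1:  [    1  -5/6   1/6  |   1/6     0     0 ]
R2 <- R2 - (-24)*R1:  [  0  -3  -5  |   4   1   0 ]
R3 <- R3 - (18)*R1:  [  0  -6  -8  |  -3   0   1 ]
R2 <- (1/-3)*R2:  [    0     1   5/3  |  -4/3  -1/3     0 ]
R1 <- R1 - (-5/6)*R2:  [      1       0    14/9  |  -17/18   -5/18       0 ]
R3 <- R3 - (-6)*R2:  [   0    0    2  |  -11   -2    1 ]
R3 <- (1/2)*R3:  [     0      0      1  |  -11/2     -1    1/2 ]
R1 <- R1 - (14/9)*R3:  [      1       0       0  |  137/18   23/18    -7/9 ]
R2 <- R2 - (5/3)*R3:  [    0     1     0  |  47/6   4/3  -5/6 ]
Right block of [I | A^{-1}] is the inverse:
[ 137/18  23/18  -7/9 ]
[   47/6    4/3  -5/6 ]
[  -11/2     -1   1/2 ]

inverse = [137/18 23/18 -7/9; 47/6 4/3 -5/6; -11/2 -1 1/2]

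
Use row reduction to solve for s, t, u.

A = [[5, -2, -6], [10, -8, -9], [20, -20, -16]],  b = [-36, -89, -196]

(-4, 5, 1)

Forward elimination on [A|b]:
R2 <- R2 - (2)*R1:  [   0   -4    3  -17 ]
R3 <- R3 - (4)*R1:  [   0  -12    8  -52 ]
R3 <- R3 - (3)*R2:  [  0   0  -1  -1 ]
Row echelon form:
[ 5  -2  -6  |  -36 ]
[ 0  -4   3  |  -17 ]
[ 0   0  -1  |   -1 ]
Back-substitution:
u = (-1) / -1 = 1
t = (-17 - (3)*(1)) / -4 = 5
s = (-36 - (-2)*(5) - (-6)*(1)) / 5 = -4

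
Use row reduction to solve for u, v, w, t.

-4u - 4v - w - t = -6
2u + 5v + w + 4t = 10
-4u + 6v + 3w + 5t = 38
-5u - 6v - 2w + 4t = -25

(-3, 4, 4, -2)

Forward elimination on [A|b]:
R2 <- R2 - (-1/2)*R1:  [   0    3  1/2  7/2    7 ]
R3 <- R3 - (1)*R1:  [  0  10   4   6  44 ]
R4 <- R4 - (5/4)*R1:  [     0     -1   -3/4   21/4  -35/2 ]
R3 <- R3 - (10/3)*R2:  [     0      0    7/3  -17/3   62/3 ]
R4 <- R4 - (-1/3)*R2:  [     0      0  -7/12  77/12  -91/6 ]
R4 <- R4 - (-1/4)*R3:  [   0    0    0    5  -10 ]
Row echelon form:
[ -4  -4   -1     -1  |    -6 ]
[  0   3  1/2    7/2  |     7 ]
[  0   0  7/3  -17/3  |  62/3 ]
[  0   0    0      5  |   -10 ]
Back-substitution:
t = (-10) / 5 = -2
w = (62/3 - (-17/3)*(-2)) / (7/3) = 4
v = (7 - (1/2)*(4) - (7/2)*(-2)) / 3 = 4
u = (-6 - (-4)*(4) - (-1)*(4) - (-1)*(-2)) / -4 = -3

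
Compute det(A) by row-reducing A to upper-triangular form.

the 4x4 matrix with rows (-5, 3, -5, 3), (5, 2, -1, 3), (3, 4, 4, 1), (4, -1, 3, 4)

det(A) = -1010

Forward elimination:
R2 <- R2 - (-1)*R1:  [  0   5  -6   6 ]
R3 <- R3 - (-3/5)*R1:  [    0  29/5     1  14/5 ]
R4 <- R4 - (-4/5)*R1:  [    0   7/5    -1  32/5 ]
R3 <- R3 - (29/25)*R2:  [       0        0   199/25  -104/25 ]
R4 <- R4 - (7/25)*R2:  [      0       0   17/25  118/25 ]
R4 <- R4 - (17/199)*R3:  [        0         0         0  1010/199 ]
Upper-triangular form:
[ -5  3      -5         3 ]
[  0  5      -6         6 ]
[  0  0  199/25   -104/25 ]
[  0  0       0  1010/199 ]
det(A) = (-1)^0 * (-5) * (5) * (199/25) * (1010/199) = -1010  (0 row swaps -> sign +1)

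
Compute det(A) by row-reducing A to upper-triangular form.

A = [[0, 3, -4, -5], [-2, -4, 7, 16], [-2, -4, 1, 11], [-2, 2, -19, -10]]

Forward elimination:
R1 <-> R2   (pivot in column 1 was zero)
[ -2  -4    7   16 ]
[  0   3   -4   -5 ]
[ -2  -4    1   11 ]
[ -2   2  -19  -10 ]
R3 <- R3 - (1)*R1:  [  0   0  -6  -5 ]
R4 <- R4 - (1)*R1:  [   0    6  -26  -26 ]
R4 <- R4 - (2)*R2:  [   0    0  -18  -16 ]
R4 <- R4 - (3)*R3:  [  0   0   0  -1 ]
Upper-triangular form:
[ -2  -4   7  16 ]
[  0   3  -4  -5 ]
[  0   0  -6  -5 ]
[  0   0   0  -1 ]
det(A) = (-1)^1 * (-2) * (3) * (-6) * (-1) = 36  (1 row swap -> sign -1)

det(A) = 36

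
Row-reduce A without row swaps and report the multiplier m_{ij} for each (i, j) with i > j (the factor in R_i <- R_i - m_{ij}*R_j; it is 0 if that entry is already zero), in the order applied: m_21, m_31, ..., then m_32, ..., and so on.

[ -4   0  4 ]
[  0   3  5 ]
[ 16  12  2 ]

Forward elimination:
R2: entry in column 1 is already 0 -> m_{21} = 0 (no row operation needed)
R3 <- R3 - (-4)*R1:  [  0  12  18 ]
R3 <- R3 - (4)*R2:  [  0   0  -2 ]
Multipliers (in order of application): m_{21} = 0, m_{31} = -4, m_{32} = 4

multipliers: 0, -4, 4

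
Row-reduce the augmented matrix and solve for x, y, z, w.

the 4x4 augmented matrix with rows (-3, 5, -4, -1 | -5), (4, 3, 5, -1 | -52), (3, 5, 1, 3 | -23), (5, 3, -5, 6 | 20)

Forward elimination on [A|b]:
R2 <- R2 - (-4/3)*R1:  [      0    29/3    -1/3    -7/3  -176/3 ]
R3 <- R3 - (-1)*R1:  [   0   10   -3    2  -28 ]
R4 <- R4 - (-5/3)*R1:  [     0   34/3  -35/3   13/3   35/3 ]
R3 <- R3 - (30/29)*R2:  [      0       0  -77/29  128/29  948/29 ]
R4 <- R4 - (34/29)*R2:  [       0        0  -327/29   205/29  2333/29 ]
R4 <- R4 - (327/77)*R3:  [        0         0         0   -899/77  -4495/77 ]
Row echelon form:
[ -3     5      -4       -1  |        -5 ]
[  0  29/3    -1/3     -7/3  |    -176/3 ]
[  0     0  -77/29   128/29  |    948/29 ]
[  0     0       0  -899/77  |  -4495/77 ]
Back-substitution:
w = (-4495/77) / (-899/77) = 5
z = (948/29 - (128/29)*(5)) / (-77/29) = -4
y = (-176/3 - (-1/3)*(-4) - (-7/3)*(5)) / (29/3) = -5
x = (-5 - (5)*(-5) - (-4)*(-4) - (-1)*(5)) / -3 = -3

(-3, -5, -4, 5)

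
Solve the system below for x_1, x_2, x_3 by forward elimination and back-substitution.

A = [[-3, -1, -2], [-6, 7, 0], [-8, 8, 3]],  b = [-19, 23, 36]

Forward elimination on [A|b]:
R2 <- R2 - (2)*R1:  [  0   9   4  61 ]
R3 <- R3 - (8/3)*R1:  [     0   32/3   25/3  260/3 ]
R3 <- R3 - (32/27)*R2:  [      0       0   97/27  388/27 ]
Row echelon form:
[ -3  -1     -2  |     -19 ]
[  0   9      4  |      61 ]
[  0   0  97/27  |  388/27 ]
Back-substitution:
x_3 = (388/27) / (97/27) = 4
x_2 = (61 - (4)*(4)) / 9 = 5
x_1 = (-19 - (-1)*(5) - (-2)*(4)) / -3 = 2

(2, 5, 4)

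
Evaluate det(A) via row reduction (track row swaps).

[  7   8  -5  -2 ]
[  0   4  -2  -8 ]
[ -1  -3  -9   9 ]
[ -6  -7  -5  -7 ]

det(A) = 3992

Forward elimination:
R3 <- R3 - (-1/7)*R1:  [     0  -13/7  -68/7   61/7 ]
R4 <- R4 - (-6/7)*R1:  [     0   -1/7  -65/7  -61/7 ]
R3 <- R3 - (-13/28)*R2:  [       0        0  -149/14        5 ]
R4 <- R4 - (-1/28)*R2:  [       0        0  -131/14       -9 ]
R4 <- R4 - (131/149)*R3:  [         0          0          0  -1996/149 ]
Upper-triangular form:
[ 7  8       -5         -2 ]
[ 0  4       -2         -8 ]
[ 0  0  -149/14          5 ]
[ 0  0        0  -1996/149 ]
det(A) = (-1)^0 * (7) * (4) * (-149/14) * (-1996/149) = 3992  (0 row swaps -> sign +1)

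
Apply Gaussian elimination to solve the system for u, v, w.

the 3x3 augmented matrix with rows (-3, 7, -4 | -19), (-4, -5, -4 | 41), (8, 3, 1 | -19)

Forward elimination on [A|b]:
R2 <- R2 - (4/3)*R1:  [     0  -43/3    4/3  199/3 ]
R3 <- R3 - (-8/3)*R1:  [      0    65/3   -29/3  -209/3 ]
R3 <- R3 - (-65/43)*R2:  [       0        0  -329/43  1316/43 ]
Row echelon form:
[ -3      7       -4  |      -19 ]
[  0  -43/3      4/3  |    199/3 ]
[  0      0  -329/43  |  1316/43 ]
Back-substitution:
w = (1316/43) / (-329/43) = -4
v = (199/3 - (4/3)*(-4)) / (-43/3) = -5
u = (-19 - (7)*(-5) - (-4)*(-4)) / -3 = 0

(0, -5, -4)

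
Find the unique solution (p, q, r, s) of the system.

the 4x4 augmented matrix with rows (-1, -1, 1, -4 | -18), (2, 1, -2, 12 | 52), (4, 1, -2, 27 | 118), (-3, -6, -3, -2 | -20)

Forward elimination on [A|b]:
R2 <- R2 - (-2)*R1:  [  0  -1   0   4  16 ]
R3 <- R3 - (-4)*R1:  [  0  -3   2  11  46 ]
R4 <- R4 - (3)*R1:  [  0  -3  -6  10  34 ]
R3 <- R3 - (3)*R2:  [  0   0   2  -1  -2 ]
R4 <- R4 - (3)*R2:  [   0    0   -6   -2  -14 ]
R4 <- R4 - (-3)*R3:  [   0    0    0   -5  -20 ]
Row echelon form:
[ -1  -1  1  -4  |  -18 ]
[  0  -1  0   4  |   16 ]
[  0   0  2  -1  |   -2 ]
[  0   0  0  -5  |  -20 ]
Back-substitution:
s = (-20) / -5 = 4
r = (-2 - (-1)*(4)) / 2 = 1
q = (16 - (4)*(4)) / -1 = 0
p = (-18 - (-1)*(0) - (1)*(1) - (-4)*(4)) / -1 = 3

(3, 0, 1, 4)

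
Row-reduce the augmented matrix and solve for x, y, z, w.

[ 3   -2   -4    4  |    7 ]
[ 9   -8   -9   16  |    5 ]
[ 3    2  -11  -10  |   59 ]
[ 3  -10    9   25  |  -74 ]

Forward elimination on [A|b]:
R2 <- R2 - (3)*R1:  [   0   -2    3    4  -16 ]
R3 <- R3 - (1)*R1:  [   0    4   -7  -14   52 ]
R4 <- R4 - (1)*R1:  [   0   -8   13   21  -81 ]
R3 <- R3 - (-2)*R2:  [  0   0  -1  -6  20 ]
R4 <- R4 - (4)*R2:  [   0    0    1    5  -17 ]
R4 <- R4 - (-1)*R3:  [  0   0   0  -1   3 ]
Row echelon form:
[ 3  -2  -4   4  |    7 ]
[ 0  -2   3   4  |  -16 ]
[ 0   0  -1  -6  |   20 ]
[ 0   0   0  -1  |    3 ]
Back-substitution:
w = (3) / -1 = -3
z = (20 - (-6)*(-3)) / -1 = -2
y = (-16 - (3)*(-2) - (4)*(-3)) / -2 = -1
x = (7 - (-2)*(-1) - (-4)*(-2) - (4)*(-3)) / 3 = 3

(3, -1, -2, -3)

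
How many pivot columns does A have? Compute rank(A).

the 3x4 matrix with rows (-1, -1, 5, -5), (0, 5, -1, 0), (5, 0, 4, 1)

rank(A) = 3

Row reduction:
R3 <- R3 - (-5)*R1:  [   0   -5   29  -24 ]
R3 <- R3 - (-1)*R2:  [   0    0   28  -24 ]
Row echelon form:
[ -1  -1   5   -5 ]
[  0   5  -1    0 ]
[  0   0  28  -24 ]
Nonzero rows / pivot columns: 3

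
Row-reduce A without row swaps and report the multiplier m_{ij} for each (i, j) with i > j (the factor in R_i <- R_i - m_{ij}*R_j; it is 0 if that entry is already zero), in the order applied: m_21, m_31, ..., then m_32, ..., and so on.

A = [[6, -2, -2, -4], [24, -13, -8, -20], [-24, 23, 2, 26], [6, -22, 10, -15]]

multipliers: 4, -4, 1, -3, 4, -2

Forward elimination:
R2 <- R2 - (4)*R1:  [  0  -5   0  -4 ]
R3 <- R3 - (-4)*R1:  [  0  15  -6  10 ]
R4 <- R4 - (1)*R1:  [   0  -20   12  -11 ]
R3 <- R3 - (-3)*R2:  [  0   0  -6  -2 ]
R4 <- R4 - (4)*R2:  [  0   0  12   5 ]
R4 <- R4 - (-2)*R3:  [ 0  0  0  1 ]
Multipliers (in order of application): m_{21} = 4, m_{31} = -4, m_{41} = 1, m_{32} = -3, m_{42} = 4, m_{43} = -2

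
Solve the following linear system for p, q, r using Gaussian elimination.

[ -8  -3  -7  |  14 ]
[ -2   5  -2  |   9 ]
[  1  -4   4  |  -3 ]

Forward elimination on [A|b]:
R2 <- R2 - (1/4)*R1:  [    0  23/4  -1/4  11/2 ]
R3 <- R3 - (-1/8)*R1:  [     0  -35/8   25/8   -5/4 ]
R3 <- R3 - (-35/46)*R2:  [      0       0  135/46  135/46 ]
Row echelon form:
[ -8    -3      -7  |      14 ]
[  0  23/4    -1/4  |    11/2 ]
[  0     0  135/46  |  135/46 ]
Back-substitution:
r = (135/46) / (135/46) = 1
q = (11/2 - (-1/4)*(1)) / (23/4) = 1
p = (14 - (-3)*(1) - (-7)*(1)) / -8 = -3

(-3, 1, 1)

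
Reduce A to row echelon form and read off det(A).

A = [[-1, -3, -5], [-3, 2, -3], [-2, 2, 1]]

Forward elimination:
R2 <- R2 - (3)*R1:  [  0  11  12 ]
R3 <- R3 - (2)*R1:  [  0   8  11 ]
R3 <- R3 - (8/11)*R2:  [     0      0  25/11 ]
Upper-triangular form:
[ -1  -3     -5 ]
[  0  11     12 ]
[  0   0  25/11 ]
det(A) = (-1)^0 * (-1) * (11) * (25/11) = -25  (0 row swaps -> sign +1)

det(A) = -25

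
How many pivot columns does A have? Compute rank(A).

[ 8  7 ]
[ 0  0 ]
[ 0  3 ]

rank(A) = 2

Row reduction:
R2 <-> R3   (pivot in column 2 was zero)
[ 8  7 ]
[ 0  3 ]
[ 0  0 ]
Row echelon form:
[ 8  7 ]
[ 0  3 ]
[ 0  0 ]
Nonzero rows / pivot columns: 2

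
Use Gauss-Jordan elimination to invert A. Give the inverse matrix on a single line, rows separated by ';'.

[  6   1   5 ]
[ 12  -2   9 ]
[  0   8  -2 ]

Gauss-Jordan on [A | I]:
R1 <- (1/6)*R1:  [   1  1/6  5/6  |  1/6    0    0 ]
R2 <- R2 - (12)*R1:  [  0  -4  -1  |  -2   1   0 ]
R2 <- (1/-4)*R2:  [    0     1   1/4  |   1/2  -1/4     0 ]
R1 <- R1 - (1/6)*R2:  [     1      0  19/24  |   1/12   1/24      0 ]
R3 <- R3 - (8)*R2:  [  0   0  -4  |  -4   2   1 ]
R3 <- (1/-4)*R3:  [    0     0     1  |     1  -1/2  -1/4 ]
R1 <- R1 - (19/24)*R3:  [      1       0       0  |  -17/24    7/16   19/96 ]
R2 <- R2 - (1/4)*R3:  [    0     1     0  |   1/4  -1/8  1/16 ]
Right block of [I | A^{-1}] is the inverse:
[ -17/24  7/16  19/96 ]
[    1/4  -1/8   1/16 ]
[      1  -1/2   -1/4 ]

inverse = [-17/24 7/16 19/96; 1/4 -1/8 1/16; 1 -1/2 -1/4]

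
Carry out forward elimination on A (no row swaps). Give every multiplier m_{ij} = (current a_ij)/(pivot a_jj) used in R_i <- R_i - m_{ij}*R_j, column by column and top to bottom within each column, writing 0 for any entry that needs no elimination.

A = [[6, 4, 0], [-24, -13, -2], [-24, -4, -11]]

multipliers: -4, -4, 4

Forward elimination:
R2 <- R2 - (-4)*R1:  [  0   3  -2 ]
R3 <- R3 - (-4)*R1:  [   0   12  -11 ]
R3 <- R3 - (4)*R2:  [  0   0  -3 ]
Multipliers (in order of application): m_{21} = -4, m_{31} = -4, m_{32} = 4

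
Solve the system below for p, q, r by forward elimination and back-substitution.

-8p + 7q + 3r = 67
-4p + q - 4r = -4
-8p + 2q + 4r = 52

Forward elimination on [A|b]:
R2 <- R2 - (1/2)*R1:  [     0   -5/2  -11/2  -75/2 ]
R3 <- R3 - (1)*R1:  [   0   -5    1  -15 ]
R3 <- R3 - (2)*R2:  [  0   0  12  60 ]
Row echelon form:
[ -8     7      3  |     67 ]
[  0  -5/2  -11/2  |  -75/2 ]
[  0     0     12  |     60 ]
Back-substitution:
r = (60) / 12 = 5
q = (-75/2 - (-11/2)*(5)) / (-5/2) = 4
p = (67 - (7)*(4) - (3)*(5)) / -8 = -3

(-3, 4, 5)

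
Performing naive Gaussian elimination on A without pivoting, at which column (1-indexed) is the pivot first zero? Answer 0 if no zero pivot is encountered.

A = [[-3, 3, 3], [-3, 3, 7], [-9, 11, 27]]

first zero-pivot column = 2

Naive forward elimination:
R2 <- R2 - (1)*R1:  [ 0  0  4 ]
R3 <- R3 - (3)*R1:  [  0   2  18 ]
Matrix at this point:
[ -3  3   3 ]
[  0  0   4 ]
[  0  2  18 ]
Pivot entry (2,2) is zero but row 3 has 2 in column 2 -> naive elimination stops; a row interchange (e.g. R2 <-> R3) would be required here.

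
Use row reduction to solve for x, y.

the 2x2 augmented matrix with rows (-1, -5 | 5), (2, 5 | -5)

Forward elimination on [A|b]:
R2 <- R2 - (-2)*R1:  [  0  -5   5 ]
Row echelon form:
[ -1  -5  |  5 ]
[  0  -5  |  5 ]
Back-substitution:
y = (5) / -5 = -1
x = (5 - (-5)*(-1)) / -1 = 0

(0, -1)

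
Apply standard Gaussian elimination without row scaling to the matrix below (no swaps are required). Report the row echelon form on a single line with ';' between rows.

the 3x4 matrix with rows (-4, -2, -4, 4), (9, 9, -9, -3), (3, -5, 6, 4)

Forward elimination:
R2 <- R2 - (-9/4)*R1:  [   0  9/2  -18    6 ]
R3 <- R3 - (-3/4)*R1:  [     0  -13/2      3      7 ]
R3 <- R3 - (-13/9)*R2:  [    0     0   -23  47/3 ]
Row echelon form:
[ -4   -2   -4     4 ]
[  0  9/2  -18     6 ]
[  0    0  -23  47/3 ]

REF = [-4 -2 -4 4; 0 9/2 -18 6; 0 0 -23 47/3]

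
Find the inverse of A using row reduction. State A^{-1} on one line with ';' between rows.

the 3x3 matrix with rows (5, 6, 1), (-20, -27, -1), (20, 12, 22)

Gauss-Jordan on [A | I]:
R1 <- (1/5)*R1:  [   1  6/5  1/5  |  1/5    0    0 ]
R2 <- R2 - (-20)*R1:  [  0  -3   3  |   4   1   0 ]
R3 <- R3 - (20)*R1:  [   0  -12   18  |   -4    0    1 ]
R2 <- (1/-3)*R2:  [    0     1    -1  |  -4/3  -1/3     0 ]
R1 <- R1 - (6/5)*R2:  [   1    0  7/5  |  9/5  2/5    0 ]
R3 <- R3 - (-12)*R2:  [   0    0    6  |  -20   -4    1 ]
R3 <- (1/6)*R3:  [     0      0      1  |  -10/3   -2/3    1/6 ]
R1 <- R1 - (7/5)*R3:  [     1      0      0  |  97/15    4/3  -7/30 ]
R2 <- R2 - (-1)*R3:  [     0      1      0  |  -14/3     -1    1/6 ]
Right block of [I | A^{-1}] is the inverse:
[ 97/15   4/3  -7/30 ]
[ -14/3    -1    1/6 ]
[ -10/3  -2/3    1/6 ]

inverse = [97/15 4/3 -7/30; -14/3 -1 1/6; -10/3 -2/3 1/6]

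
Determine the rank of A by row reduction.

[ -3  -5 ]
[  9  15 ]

Row reduction:
R2 <- R2 - (-3)*R1:  [ 0  0 ]
Row echelon form:
[ -3  -5 ]
[  0   0 ]
Nonzero rows / pivot columns: 1

rank(A) = 1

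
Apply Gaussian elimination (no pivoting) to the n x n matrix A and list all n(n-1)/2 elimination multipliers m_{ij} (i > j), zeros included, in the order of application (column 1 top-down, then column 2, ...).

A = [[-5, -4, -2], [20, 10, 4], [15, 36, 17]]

multipliers: -4, -3, -4

Forward elimination:
R2 <- R2 - (-4)*R1:  [  0  -6  -4 ]
R3 <- R3 - (-3)*R1:  [  0  24  11 ]
R3 <- R3 - (-4)*R2:  [  0   0  -5 ]
Multipliers (in order of application): m_{21} = -4, m_{31} = -3, m_{32} = -4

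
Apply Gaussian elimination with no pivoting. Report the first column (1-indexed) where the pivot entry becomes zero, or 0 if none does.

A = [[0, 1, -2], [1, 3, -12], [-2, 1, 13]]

Naive forward elimination:
Pivot entry (1,1) is zero but row 2 has 1 in column 1 -> naive elimination stops; a row interchange (e.g. R1 <-> R2) would be required here.

first zero-pivot column = 1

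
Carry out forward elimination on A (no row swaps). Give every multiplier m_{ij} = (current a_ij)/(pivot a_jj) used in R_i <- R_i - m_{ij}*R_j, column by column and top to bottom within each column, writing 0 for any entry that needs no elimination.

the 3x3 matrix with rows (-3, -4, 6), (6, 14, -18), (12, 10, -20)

Forward elimination:
R2 <- R2 - (-2)*R1:  [  0   6  -6 ]
R3 <- R3 - (-4)*R1:  [  0  -6   4 ]
R3 <- R3 - (-1)*R2:  [  0   0  -2 ]
Multipliers (in order of application): m_{21} = -2, m_{31} = -4, m_{32} = -1

multipliers: -2, -4, -1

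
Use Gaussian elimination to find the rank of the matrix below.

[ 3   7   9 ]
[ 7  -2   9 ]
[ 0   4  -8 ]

rank(A) = 3

Row reduction:
R2 <- R2 - (7/3)*R1:  [     0  -55/3    -12 ]
R3 <- R3 - (-12/55)*R2:  [       0        0  -584/55 ]
Row echelon form:
[ 3      7        9 ]
[ 0  -55/3      -12 ]
[ 0      0  -584/55 ]
Nonzero rows / pivot columns: 3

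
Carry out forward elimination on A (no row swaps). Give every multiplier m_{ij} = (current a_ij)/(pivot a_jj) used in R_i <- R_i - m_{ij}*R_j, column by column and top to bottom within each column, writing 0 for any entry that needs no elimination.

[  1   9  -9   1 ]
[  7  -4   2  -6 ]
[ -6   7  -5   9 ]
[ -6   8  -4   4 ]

multipliers: 7, -6, -6, -61/67, -62/67, 12

Forward elimination:
R2 <- R2 - (7)*R1:  [   0  -67   65  -13 ]
R3 <- R3 - (-6)*R1:  [   0   61  -59   15 ]
R4 <- R4 - (-6)*R1:  [   0   62  -58   10 ]
R3 <- R3 - (-61/67)*R2:  [      0       0   12/67  212/67 ]
R4 <- R4 - (-62/67)*R2:  [       0        0   144/67  -136/67 ]
R4 <- R4 - (12)*R3:  [   0    0    0  -40 ]
Multipliers (in order of application): m_{21} = 7, m_{31} = -6, m_{41} = -6, m_{32} = -61/67, m_{42} = -62/67, m_{43} = 12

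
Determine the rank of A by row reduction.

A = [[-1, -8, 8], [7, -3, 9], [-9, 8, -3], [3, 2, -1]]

Row reduction:
R2 <- R2 - (-7)*R1:  [   0  -59   65 ]
R3 <- R3 - (9)*R1:  [   0   80  -75 ]
R4 <- R4 - (-3)*R1:  [   0  -22   23 ]
R3 <- R3 - (-80/59)*R2:  [      0       0  775/59 ]
R4 <- R4 - (22/59)*R2:  [      0       0  -73/59 ]
R4 <- R4 - (-73/775)*R3:  [ 0  0  0 ]
Row echelon form:
[ -1   -8       8 ]
[  0  -59      65 ]
[  0    0  775/59 ]
[  0    0       0 ]
Nonzero rows / pivot columns: 3

rank(A) = 3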